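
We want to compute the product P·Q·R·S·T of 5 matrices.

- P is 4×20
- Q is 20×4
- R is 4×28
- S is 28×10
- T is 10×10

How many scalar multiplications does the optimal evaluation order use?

Adjacent pairs: PQ = 4·20·4 = 320; QR = 20·4·28 = 2240; RS = 4·28·10 = 1120; ST = 28·10·10 = 2800.
Length 3: P..R: k=1: 0+2240+4·20·28=4480; k=2: 320+0+4·4·28=768 → min 768 | Q..S: k=2: 0+1120+20·4·10=1920; k=3: 2240+0+20·28·10=7840 → min 1920 | R..T: k=3: 0+2800+4·28·10=3920; k=4: 1120+0+4·10·10=1520 → min 1520.
Length 4: P..S: k=1: 0+1920+4·20·10=2720; k=2: 320+1120+4·4·10=1600; k=3: 768+0+4·28·10=1888 → min 1600 | Q..T: k=2: 0+1520+20·4·10=2320; k=3: 2240+2800+20·28·10=10640; k=4: 1920+0+20·10·10=3920 → min 2320.
Length 5: P..T: k=1: 0+2320+4·20·10=3120; k=2: 320+1520+4·4·10=2000; k=3: 768+2800+4·28·10=4688; k=4: 1600+0+4·10·10=2000 → min 2000.
Optimal order: ((P·Q)·((R·S)·T)) with cost 2000.

2000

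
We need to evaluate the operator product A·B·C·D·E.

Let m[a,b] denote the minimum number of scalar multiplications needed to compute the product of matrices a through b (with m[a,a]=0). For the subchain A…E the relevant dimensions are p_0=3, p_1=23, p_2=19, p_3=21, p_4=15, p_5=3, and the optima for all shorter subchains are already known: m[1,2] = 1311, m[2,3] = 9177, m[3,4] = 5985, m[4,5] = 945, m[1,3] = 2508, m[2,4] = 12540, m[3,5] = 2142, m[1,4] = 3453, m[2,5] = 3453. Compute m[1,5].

m[1,5] = min over k∈[1,4] of m[1,k]+m[k+1,5]+p_{0}·p_k·p_{5}.
k=1: 0 + 3453 + 3·23·3 = 3660; k=2: 1311 + 2142 + 3·19·3 = 3624; k=3: 2508 + 945 + 3·21·3 = 3642; k=4: 3453 + 0 + 3·15·3 = 3588.
Minimum: 3588 at k=4.

3588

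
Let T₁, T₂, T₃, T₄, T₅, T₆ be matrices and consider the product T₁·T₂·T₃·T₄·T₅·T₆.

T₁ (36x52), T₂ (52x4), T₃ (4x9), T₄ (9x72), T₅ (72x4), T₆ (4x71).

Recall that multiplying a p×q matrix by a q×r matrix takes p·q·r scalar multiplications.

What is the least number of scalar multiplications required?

21024

Adjacent pairs: T₁T₂ = 36·52·4 = 7488; T₂T₃ = 52·4·9 = 1872; T₃T₄ = 4·9·72 = 2592; T₄T₅ = 9·72·4 = 2592; T₅T₆ = 72·4·71 = 20448.
Length 3: T₁..T₃: k=1: 0+1872+36·52·9=18720; k=2: 7488+0+36·4·9=8784 → min 8784 | T₂..T₄: k=2: 0+2592+52·4·72=17568; k=3: 1872+0+52·9·72=35568 → min 17568 | T₃..T₅: k=3: 0+2592+4·9·4=2736; k=4: 2592+0+4·72·4=3744 → min 2736 | T₄..T₆: k=4: 0+20448+9·72·71=66456; k=5: 2592+0+9·4·71=5148 → min 5148.
Length 4: T₁..T₄: k=1: 0+17568+36·52·72=152352; k=2: 7488+2592+36·4·72=20448; k=3: 8784+0+36·9·72=32112 → min 20448 | T₂..T₅: k=2: 0+2736+52·4·4=3568; k=3: 1872+2592+52·9·4=6336; k=4: 17568+0+52·72·4=32544 → min 3568 | T₃..T₆: k=3: 0+5148+4·9·71=7704; k=4: 2592+20448+4·72·71=43488; k=5: 2736+0+4·4·71=3872 → min 3872.
Length 5: T₁..T₅: k=1: 0+3568+36·52·4=11056; k=2: 7488+2736+36·4·4=10800; k=3: 8784+2592+36·9·4=12672; k=4: 20448+0+36·72·4=30816 → min 10800 | T₂..T₆: k=2: 0+3872+52·4·71=18640; k=3: 1872+5148+52·9·71=40248; k=4: 17568+20448+52·72·71=303840; k=5: 3568+0+52·4·71=18336 → min 18336.
Length 6: T₁..T₆: k=1: 0+18336+36·52·71=151248; k=2: 7488+3872+36·4·71=21584; k=3: 8784+5148+36·9·71=36936; k=4: 20448+20448+36·72·71=224928; k=5: 10800+0+36·4·71=21024 → min 21024.
Optimal order: (((T₁·T₂)·(T₃·(T₄·T₅)))·T₆) with cost 21024.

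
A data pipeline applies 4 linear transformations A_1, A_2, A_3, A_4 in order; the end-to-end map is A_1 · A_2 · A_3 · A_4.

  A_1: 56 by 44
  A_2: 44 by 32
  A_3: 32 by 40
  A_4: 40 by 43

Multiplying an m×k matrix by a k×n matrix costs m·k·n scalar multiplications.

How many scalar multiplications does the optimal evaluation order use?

Adjacent pairs: A_1A_2 = 56·44·32 = 78848; A_2A_3 = 44·32·40 = 56320; A_3A_4 = 32·40·43 = 55040.
Length 3: A_1..A_3: k=1: 0+56320+56·44·40=154880; k=2: 78848+0+56·32·40=150528 → min 150528 | A_2..A_4: k=2: 0+55040+44·32·43=115584; k=3: 56320+0+44·40·43=132000 → min 115584.
Length 4: A_1..A_4: k=1: 0+115584+56·44·43=221536; k=2: 78848+55040+56·32·43=210944; k=3: 150528+0+56·40·43=246848 → min 210944.
Optimal order: ((A_1 · A_2) · (A_3 · A_4)) with cost 210944.

210944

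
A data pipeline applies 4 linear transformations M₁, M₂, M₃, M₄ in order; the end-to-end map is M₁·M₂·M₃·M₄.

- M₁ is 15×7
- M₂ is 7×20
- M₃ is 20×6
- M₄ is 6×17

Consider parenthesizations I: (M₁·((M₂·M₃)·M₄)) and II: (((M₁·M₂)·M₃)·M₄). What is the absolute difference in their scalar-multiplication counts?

Order I = (M₁·((M₂·M₃)·M₄)): (M₂·M₃): 7×20 by 20×6 → 7×6, cost 7·20·6 = 840; ((M₂·M₃)·M₄): 7×6 by 6×17 → 7×17, cost 7·6·17 = 714; cumulative 1554; (M₁·((M₂·M₃)·M₄)): 15×7 by 7×17 → 15×17, cost 15·7·17 = 1785; cumulative 3339. Total 3339.
Order II = (((M₁·M₂)·M₃)·M₄): (M₁·M₂): 15×7 by 7×20 → 15×20, cost 15·7·20 = 2100; ((M₁·M₂)·M₃): 15×20 by 20×6 → 15×6, cost 15·20·6 = 1800; cumulative 3900; (((M₁·M₂)·M₃)·M₄): 15×6 by 6×17 → 15×17, cost 15·6·17 = 1530; cumulative 5430. Total 5430.
Difference: |3339 − 5430| = 2091.

2091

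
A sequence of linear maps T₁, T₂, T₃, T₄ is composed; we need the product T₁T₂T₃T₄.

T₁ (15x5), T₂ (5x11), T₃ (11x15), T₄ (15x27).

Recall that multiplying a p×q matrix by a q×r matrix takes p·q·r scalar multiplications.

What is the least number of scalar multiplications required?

Adjacent pairs: T₁T₂ = 15·5·11 = 825; T₂T₃ = 5·11·15 = 825; T₃T₄ = 11·15·27 = 4455.
Length 3: T₁..T₃: k=1: 0+825+15·5·15=1950; k=2: 825+0+15·11·15=3300 → min 1950 | T₂..T₄: k=2: 0+4455+5·11·27=5940; k=3: 825+0+5·15·27=2850 → min 2850.
Length 4: T₁..T₄: k=1: 0+2850+15·5·27=4875; k=2: 825+4455+15·11·27=9735; k=3: 1950+0+15·15·27=8025 → min 4875.
Optimal order: (T₁((T₂T₃)T₄)) with cost 4875.

4875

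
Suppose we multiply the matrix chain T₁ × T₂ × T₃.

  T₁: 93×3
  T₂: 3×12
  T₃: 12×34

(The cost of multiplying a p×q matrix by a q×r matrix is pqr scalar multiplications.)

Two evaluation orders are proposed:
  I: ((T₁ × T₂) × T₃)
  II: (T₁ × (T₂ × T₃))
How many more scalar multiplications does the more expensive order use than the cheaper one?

30582

Order I = ((T₁ × T₂) × T₃): (T₁ × T₂): 93×3 by 3×12 → 93×12, cost 93·3·12 = 3348; ((T₁ × T₂) × T₃): 93×12 by 12×34 → 93×34, cost 93·12·34 = 37944; cumulative 41292. Total 41292.
Order II = (T₁ × (T₂ × T₃)): (T₂ × T₃): 3×12 by 12×34 → 3×34, cost 3·12·34 = 1224; (T₁ × (T₂ × T₃)): 93×3 by 3×34 → 93×34, cost 93·3·34 = 9486; cumulative 10710. Total 10710.
Difference: |41292 − 10710| = 30582.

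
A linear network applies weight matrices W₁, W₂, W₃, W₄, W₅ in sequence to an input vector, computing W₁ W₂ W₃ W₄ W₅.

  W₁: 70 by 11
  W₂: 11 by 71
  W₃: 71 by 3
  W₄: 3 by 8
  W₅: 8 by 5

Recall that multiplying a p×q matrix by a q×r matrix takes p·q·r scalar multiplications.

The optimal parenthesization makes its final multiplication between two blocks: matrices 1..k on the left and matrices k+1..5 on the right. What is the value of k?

3

Adjacent pairs: W₁W₂ = 70·11·71 = 54670; W₂W₃ = 11·71·3 = 2343; W₃W₄ = 71·3·8 = 1704; W₄W₅ = 3·8·5 = 120.
Length 3: W₁..W₃: k=1: 0+2343+70·11·3=4653; k=2: 54670+0+70·71·3=69580 → min 4653 | W₂..W₄: k=2: 0+1704+11·71·8=7952; k=3: 2343+0+11·3·8=2607 → min 2607 | W₃..W₅: k=3: 0+120+71·3·5=1185; k=4: 1704+0+71·8·5=4544 → min 1185.
Length 4: W₁..W₄: k=1: 0+2607+70·11·8=8767; k=2: 54670+1704+70·71·8=96134; k=3: 4653+0+70·3·8=6333 → min 6333 | W₂..W₅: k=2: 0+1185+11·71·5=5090; k=3: 2343+120+11·3·5=2628; k=4: 2607+0+11·8·5=3047 → min 2628.
Top-level splits: k=1: (W₁..W₁)·(W₂..W₅) → 0+2628+70·11·5 = 6478; k=2: (W₁..W₂)·(W₃..W₅) → 54670+1185+70·71·5 = 80705; k=3: (W₁..W₃)·(W₄..W₅) → 4653+120+70·3·5 = 5823; k=4: (W₁..W₄)·(W₅..W₅) → 6333+0+70·8·5 = 9133.
Best split is after W₃, i.e. k = 3.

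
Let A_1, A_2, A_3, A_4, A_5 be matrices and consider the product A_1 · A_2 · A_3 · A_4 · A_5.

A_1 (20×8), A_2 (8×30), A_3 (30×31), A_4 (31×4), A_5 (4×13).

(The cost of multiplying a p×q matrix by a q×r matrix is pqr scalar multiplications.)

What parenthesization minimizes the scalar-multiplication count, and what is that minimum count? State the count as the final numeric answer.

Adjacent pairs: A_1A_2 = 20·8·30 = 4800; A_2A_3 = 8·30·31 = 7440; A_3A_4 = 30·31·4 = 3720; A_4A_5 = 31·4·13 = 1612.
Length 3: A_1..A_3: k=1: 0+7440+20·8·31=12400; k=2: 4800+0+20·30·31=23400 → min 12400 | A_2..A_4: k=2: 0+3720+8·30·4=4680; k=3: 7440+0+8·31·4=8432 → min 4680 | A_3..A_5: k=3: 0+1612+30·31·13=13702; k=4: 3720+0+30·4·13=5280 → min 5280.
Length 4: A_1..A_4: k=1: 0+4680+20·8·4=5320; k=2: 4800+3720+20·30·4=10920; k=3: 12400+0+20·31·4=14880 → min 5320 | A_2..A_5: k=2: 0+5280+8·30·13=8400; k=3: 7440+1612+8·31·13=12276; k=4: 4680+0+8·4·13=5096 → min 5096.
Length 5: A_1..A_5: k=1: 0+5096+20·8·13=7176; k=2: 4800+5280+20·30·13=17880; k=3: 12400+1612+20·31·13=22072; k=4: 5320+0+20·4·13=6360 → min 6360.
Optimal parenthesization: ((A_1 · (A_2 · (A_3 · A_4))) · A_5) with cost 6360.

6360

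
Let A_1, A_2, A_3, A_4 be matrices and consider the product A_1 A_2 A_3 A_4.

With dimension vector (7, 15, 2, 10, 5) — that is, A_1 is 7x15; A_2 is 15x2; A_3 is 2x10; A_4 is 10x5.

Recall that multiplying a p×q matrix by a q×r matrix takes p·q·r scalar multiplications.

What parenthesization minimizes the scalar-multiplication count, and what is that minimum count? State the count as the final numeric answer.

380

Adjacent pairs: A_1A_2 = 7·15·2 = 210; A_2A_3 = 15·2·10 = 300; A_3A_4 = 2·10·5 = 100.
Length 3: A_1..A_3: k=1: 0+300+7·15·10=1350; k=2: 210+0+7·2·10=350 → min 350 | A_2..A_4: k=2: 0+100+15·2·5=250; k=3: 300+0+15·10·5=1050 → min 250.
Length 4: A_1..A_4: k=1: 0+250+7·15·5=775; k=2: 210+100+7·2·5=380; k=3: 350+0+7·10·5=700 → min 380.
Optimal parenthesization: ((A_1 A_2) (A_3 A_4)) with cost 380.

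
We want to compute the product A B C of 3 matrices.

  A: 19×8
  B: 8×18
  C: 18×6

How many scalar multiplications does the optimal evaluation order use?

1776

Order (A (B C)): (B C): 8×18 by 18×6 → 8×6, cost 8·18·6 = 864; (A (B C)): 19×8 by 8×6 → 19×6, cost 19·8·6 = 912; cumulative 1776. Total 1776.
Order ((A B) C): (A B): 19×8 by 8×18 → 19×18, cost 19·8·18 = 2736; ((A B) C): 19×18 by 18×6 → 19×6, cost 19·18·6 = 2052; cumulative 4788. Total 4788.
Minimum: 1776.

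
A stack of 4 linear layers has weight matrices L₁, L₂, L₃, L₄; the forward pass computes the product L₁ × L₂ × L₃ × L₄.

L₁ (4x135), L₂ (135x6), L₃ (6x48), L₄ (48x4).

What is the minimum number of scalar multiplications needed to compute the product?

4488

Adjacent pairs: L₁L₂ = 4·135·6 = 3240; L₂L₃ = 135·6·48 = 38880; L₃L₄ = 6·48·4 = 1152.
Length 3: L₁..L₃: k=1: 0+38880+4·135·48=64800; k=2: 3240+0+4·6·48=4392 → min 4392 | L₂..L₄: k=2: 0+1152+135·6·4=4392; k=3: 38880+0+135·48·4=64800 → min 4392.
Length 4: L₁..L₄: k=1: 0+4392+4·135·4=6552; k=2: 3240+1152+4·6·4=4488; k=3: 4392+0+4·48·4=5160 → min 4488.
Optimal order: ((L₁ × L₂) × (L₃ × L₄)) with cost 4488.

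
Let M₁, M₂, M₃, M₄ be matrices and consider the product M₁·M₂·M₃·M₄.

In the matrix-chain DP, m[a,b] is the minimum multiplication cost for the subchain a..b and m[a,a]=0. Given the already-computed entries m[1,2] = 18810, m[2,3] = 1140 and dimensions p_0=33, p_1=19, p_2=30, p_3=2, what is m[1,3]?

2394

m[1,3] = min over k∈[1,2] of m[1,k]+m[k+1,3]+p_{0}·p_k·p_{3}.
k=1: 0 + 1140 + 33·19·2 = 2394; k=2: 18810 + 0 + 33·30·2 = 20790.
Minimum: 2394 at k=1.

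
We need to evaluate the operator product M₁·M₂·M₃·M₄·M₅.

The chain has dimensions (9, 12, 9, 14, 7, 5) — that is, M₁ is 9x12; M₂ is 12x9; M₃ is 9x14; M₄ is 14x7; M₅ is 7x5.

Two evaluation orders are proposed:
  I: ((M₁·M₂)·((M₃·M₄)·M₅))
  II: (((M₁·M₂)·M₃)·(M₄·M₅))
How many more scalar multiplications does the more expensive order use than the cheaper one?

652

Order I = ((M₁·M₂)·((M₃·M₄)·M₅)): (M₁·M₂): 9×12 by 12×9 → 9×9, cost 9·12·9 = 972; (M₃·M₄): 9×14 by 14×7 → 9×7, cost 9·14·7 = 882; ((M₃·M₄)·M₅): 9×7 by 7×5 → 9×5, cost 9·7·5 = 315; cumulative 1197; ((M₁·M₂)·((M₃·M₄)·M₅)): 9×9 by 9×5 → 9×5, cost 9·9·5 = 405; cumulative 2574. Total 2574.
Order II = (((M₁·M₂)·M₃)·(M₄·M₅)): (M₁·M₂): 9×12 by 12×9 → 9×9, cost 9·12·9 = 972; ((M₁·M₂)·M₃): 9×9 by 9×14 → 9×14, cost 9·9·14 = 1134; cumulative 2106; (M₄·M₅): 14×7 by 7×5 → 14×5, cost 14·7·5 = 490; (((M₁·M₂)·M₃)·(M₄·M₅)): 9×14 by 14×5 → 9×5, cost 9·14·5 = 630; cumulative 3226. Total 3226.
Difference: |2574 − 3226| = 652.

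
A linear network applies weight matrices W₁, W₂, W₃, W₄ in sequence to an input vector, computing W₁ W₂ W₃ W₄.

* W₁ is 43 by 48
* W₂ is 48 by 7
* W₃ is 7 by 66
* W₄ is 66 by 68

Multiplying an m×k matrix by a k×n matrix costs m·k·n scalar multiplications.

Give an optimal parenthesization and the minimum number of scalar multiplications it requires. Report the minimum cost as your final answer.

66332

Adjacent pairs: W₁W₂ = 43·48·7 = 14448; W₂W₃ = 48·7·66 = 22176; W₃W₄ = 7·66·68 = 31416.
Length 3: W₁..W₃: k=1: 0+22176+43·48·66=158400; k=2: 14448+0+43·7·66=34314 → min 34314 | W₂..W₄: k=2: 0+31416+48·7·68=54264; k=3: 22176+0+48·66·68=237600 → min 54264.
Length 4: W₁..W₄: k=1: 0+54264+43·48·68=194616; k=2: 14448+31416+43·7·68=66332; k=3: 34314+0+43·66·68=227298 → min 66332.
Optimal parenthesization: ((W₁ W₂) (W₃ W₄)) with cost 66332.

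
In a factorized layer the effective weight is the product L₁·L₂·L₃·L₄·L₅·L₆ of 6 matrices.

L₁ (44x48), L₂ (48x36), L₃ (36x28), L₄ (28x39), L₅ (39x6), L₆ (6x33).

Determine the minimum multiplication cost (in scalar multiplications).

44352

Adjacent pairs: L₁L₂ = 44·48·36 = 76032; L₂L₃ = 48·36·28 = 48384; L₃L₄ = 36·28·39 = 39312; L₄L₅ = 28·39·6 = 6552; L₅L₆ = 39·6·33 = 7722.
Length 3: L₁..L₃: k=1: 0+48384+44·48·28=107520; k=2: 76032+0+44·36·28=120384 → min 107520 | L₂..L₄: k=2: 0+39312+48·36·39=106704; k=3: 48384+0+48·28·39=100800 → min 100800 | L₃..L₅: k=3: 0+6552+36·28·6=12600; k=4: 39312+0+36·39·6=47736 → min 12600 | L₄..L₆: k=4: 0+7722+28·39·33=43758; k=5: 6552+0+28·6·33=12096 → min 12096.
Length 4: L₁..L₄: k=1: 0+100800+44·48·39=183168; k=2: 76032+39312+44·36·39=177120; k=3: 107520+0+44·28·39=155568 → min 155568 | L₂..L₅: k=2: 0+12600+48·36·6=22968; k=3: 48384+6552+48·28·6=63000; k=4: 100800+0+48·39·6=112032 → min 22968 | L₃..L₆: k=3: 0+12096+36·28·33=45360; k=4: 39312+7722+36·39·33=93366; k=5: 12600+0+36·6·33=19728 → min 19728.
Length 5: L₁..L₅: k=1: 0+22968+44·48·6=35640; k=2: 76032+12600+44·36·6=98136; k=3: 107520+6552+44·28·6=121464; k=4: 155568+0+44·39·6=165864 → min 35640 | L₂..L₆: k=2: 0+19728+48·36·33=76752; k=3: 48384+12096+48·28·33=104832; k=4: 100800+7722+48·39·33=170298; k=5: 22968+0+48·6·33=32472 → min 32472.
Length 6: L₁..L₆: k=1: 0+32472+44·48·33=102168; k=2: 76032+19728+44·36·33=148032; k=3: 107520+12096+44·28·33=160272; k=4: 155568+7722+44·39·33=219918; k=5: 35640+0+44·6·33=44352 → min 44352.
Optimal order: ((L₁·(L₂·(L₃·(L₄·L₅))))·L₆) with cost 44352.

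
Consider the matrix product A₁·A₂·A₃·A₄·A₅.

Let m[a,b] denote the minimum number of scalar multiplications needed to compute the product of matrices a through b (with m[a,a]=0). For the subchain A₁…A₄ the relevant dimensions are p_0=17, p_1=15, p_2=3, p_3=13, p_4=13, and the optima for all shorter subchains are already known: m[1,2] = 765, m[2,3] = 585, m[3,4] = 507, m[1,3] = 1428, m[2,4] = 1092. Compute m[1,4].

1935

m[1,4] = min over k∈[1,3] of m[1,k]+m[k+1,4]+p_{0}·p_k·p_{4}.
k=1: 0 + 1092 + 17·15·13 = 4407; k=2: 765 + 507 + 17·3·13 = 1935; k=3: 1428 + 0 + 17·13·13 = 4301.
Minimum: 1935 at k=2.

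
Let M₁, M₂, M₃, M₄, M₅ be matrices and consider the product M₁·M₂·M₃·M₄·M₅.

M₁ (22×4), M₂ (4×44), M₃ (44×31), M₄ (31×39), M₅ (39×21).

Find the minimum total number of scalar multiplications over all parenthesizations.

15416

Adjacent pairs: M₁M₂ = 22·4·44 = 3872; M₂M₃ = 4·44·31 = 5456; M₃M₄ = 44·31·39 = 53196; M₄M₅ = 31·39·21 = 25389.
Length 3: M₁..M₃: k=1: 0+5456+22·4·31=8184; k=2: 3872+0+22·44·31=33880 → min 8184 | M₂..M₄: k=2: 0+53196+4·44·39=60060; k=3: 5456+0+4·31·39=10292 → min 10292 | M₃..M₅: k=3: 0+25389+44·31·21=54033; k=4: 53196+0+44·39·21=89232 → min 54033.
Length 4: M₁..M₄: k=1: 0+10292+22·4·39=13724; k=2: 3872+53196+22·44·39=94820; k=3: 8184+0+22·31·39=34782 → min 13724 | M₂..M₅: k=2: 0+54033+4·44·21=57729; k=3: 5456+25389+4·31·21=33449; k=4: 10292+0+4·39·21=13568 → min 13568.
Length 5: M₁..M₅: k=1: 0+13568+22·4·21=15416; k=2: 3872+54033+22·44·21=78233; k=3: 8184+25389+22·31·21=47895; k=4: 13724+0+22·39·21=31742 → min 15416.
Optimal order: (M₁·(((M₂·M₃)·M₄)·M₅)) with cost 15416.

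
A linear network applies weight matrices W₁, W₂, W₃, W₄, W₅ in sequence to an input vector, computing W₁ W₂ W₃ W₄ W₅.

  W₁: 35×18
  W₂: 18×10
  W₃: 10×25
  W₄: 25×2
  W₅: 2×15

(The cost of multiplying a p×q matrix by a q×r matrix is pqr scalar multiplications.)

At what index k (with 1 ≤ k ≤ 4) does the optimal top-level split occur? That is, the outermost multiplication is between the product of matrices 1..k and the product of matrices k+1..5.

4

Adjacent pairs: W₁W₂ = 35·18·10 = 6300; W₂W₃ = 18·10·25 = 4500; W₃W₄ = 10·25·2 = 500; W₄W₅ = 25·2·15 = 750.
Length 3: W₁..W₃: k=1: 0+4500+35·18·25=20250; k=2: 6300+0+35·10·25=15050 → min 15050 | W₂..W₄: k=2: 0+500+18·10·2=860; k=3: 4500+0+18·25·2=5400 → min 860 | W₃..W₅: k=3: 0+750+10·25·15=4500; k=4: 500+0+10·2·15=800 → min 800.
Length 4: W₁..W₄: k=1: 0+860+35·18·2=2120; k=2: 6300+500+35·10·2=7500; k=3: 15050+0+35·25·2=16800 → min 2120 | W₂..W₅: k=2: 0+800+18·10·15=3500; k=3: 4500+750+18·25·15=12000; k=4: 860+0+18·2·15=1400 → min 1400.
Top-level splits: k=1: (W₁..W₁)·(W₂..W₅) → 0+1400+35·18·15 = 10850; k=2: (W₁..W₂)·(W₃..W₅) → 6300+800+35·10·15 = 12350; k=3: (W₁..W₃)·(W₄..W₅) → 15050+750+35·25·15 = 28925; k=4: (W₁..W₄)·(W₅..W₅) → 2120+0+35·2·15 = 3170.
Best split is after W₄, i.e. k = 4.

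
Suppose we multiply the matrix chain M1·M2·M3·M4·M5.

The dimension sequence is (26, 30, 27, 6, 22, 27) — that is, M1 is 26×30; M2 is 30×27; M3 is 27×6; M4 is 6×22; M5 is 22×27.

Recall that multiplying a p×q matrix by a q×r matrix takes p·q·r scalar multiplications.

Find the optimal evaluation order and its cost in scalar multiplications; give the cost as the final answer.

Adjacent pairs: M1M2 = 26·30·27 = 21060; M2M3 = 30·27·6 = 4860; M3M4 = 27·6·22 = 3564; M4M5 = 6·22·27 = 3564.
Length 3: M1..M3: k=1: 0+4860+26·30·6=9540; k=2: 21060+0+26·27·6=25272 → min 9540 | M2..M4: k=2: 0+3564+30·27·22=21384; k=3: 4860+0+30·6·22=8820 → min 8820 | M3..M5: k=3: 0+3564+27·6·27=7938; k=4: 3564+0+27·22·27=19602 → min 7938.
Length 4: M1..M4: k=1: 0+8820+26·30·22=25980; k=2: 21060+3564+26·27·22=40068; k=3: 9540+0+26·6·22=12972 → min 12972 | M2..M5: k=2: 0+7938+30·27·27=29808; k=3: 4860+3564+30·6·27=13284; k=4: 8820+0+30·22·27=26640 → min 13284.
Length 5: M1..M5: k=1: 0+13284+26·30·27=34344; k=2: 21060+7938+26·27·27=47952; k=3: 9540+3564+26·6·27=17316; k=4: 12972+0+26·22·27=28416 → min 17316.
Optimal parenthesization: ((M1·(M2·M3))·(M4·M5)) with cost 17316.

17316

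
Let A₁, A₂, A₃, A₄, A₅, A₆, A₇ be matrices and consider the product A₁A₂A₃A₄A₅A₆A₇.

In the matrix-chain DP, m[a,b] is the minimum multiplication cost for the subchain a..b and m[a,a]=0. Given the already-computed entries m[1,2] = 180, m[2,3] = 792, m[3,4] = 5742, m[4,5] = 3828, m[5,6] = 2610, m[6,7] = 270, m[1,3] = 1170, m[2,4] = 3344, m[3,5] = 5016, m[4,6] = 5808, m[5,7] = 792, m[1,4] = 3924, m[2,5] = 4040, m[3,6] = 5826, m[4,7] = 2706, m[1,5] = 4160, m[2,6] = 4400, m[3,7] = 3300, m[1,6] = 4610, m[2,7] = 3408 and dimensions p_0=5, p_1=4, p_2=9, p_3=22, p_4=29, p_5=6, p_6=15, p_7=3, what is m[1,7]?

3468

m[1,7] = min over k∈[1,6] of m[1,k]+m[k+1,7]+p_{0}·p_k·p_{7}.
k=1: 0 + 3408 + 5·4·3 = 3468; k=2: 180 + 3300 + 5·9·3 = 3615; k=3: 1170 + 2706 + 5·22·3 = 4206; k=4: 3924 + 792 + 5·29·3 = 5151; k=5: 4160 + 270 + 5·6·3 = 4520; k=6: 4610 + 0 + 5·15·3 = 4835.
Minimum: 3468 at k=1.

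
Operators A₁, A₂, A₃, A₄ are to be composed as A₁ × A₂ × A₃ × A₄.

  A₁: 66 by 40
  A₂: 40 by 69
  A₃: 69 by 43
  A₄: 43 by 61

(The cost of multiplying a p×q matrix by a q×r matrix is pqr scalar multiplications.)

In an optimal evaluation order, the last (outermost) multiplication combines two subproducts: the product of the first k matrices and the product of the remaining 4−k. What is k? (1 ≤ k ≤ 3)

1

Adjacent pairs: A₁A₂ = 66·40·69 = 182160; A₂A₃ = 40·69·43 = 118680; A₃A₄ = 69·43·61 = 180987.
Length 3: A₁..A₃: k=1: 0+118680+66·40·43=232200; k=2: 182160+0+66·69·43=377982 → min 232200 | A₂..A₄: k=2: 0+180987+40·69·61=349347; k=3: 118680+0+40·43·61=223600 → min 223600.
Top-level splits: k=1: (A₁..A₁)·(A₂..A₄) → 0+223600+66·40·61 = 384640; k=2: (A₁..A₂)·(A₃..A₄) → 182160+180987+66·69·61 = 640941; k=3: (A₁..A₃)·(A₄..A₄) → 232200+0+66·43·61 = 405318.
Best split is after A₁, i.e. k = 1.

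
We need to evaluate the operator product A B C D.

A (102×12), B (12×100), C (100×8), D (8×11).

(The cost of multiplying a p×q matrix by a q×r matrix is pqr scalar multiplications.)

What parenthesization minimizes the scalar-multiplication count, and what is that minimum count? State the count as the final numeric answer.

Adjacent pairs: AB = 102·12·100 = 122400; BC = 12·100·8 = 9600; CD = 100·8·11 = 8800.
Length 3: A..C: k=1: 0+9600+102·12·8=19392; k=2: 122400+0+102·100·8=204000 → min 19392 | B..D: k=2: 0+8800+12·100·11=22000; k=3: 9600+0+12·8·11=10656 → min 10656.
Length 4: A..D: k=1: 0+10656+102·12·11=24120; k=2: 122400+8800+102·100·11=243400; k=3: 19392+0+102·8·11=28368 → min 24120.
Optimal parenthesization: (A ((B C) D)) with cost 24120.

24120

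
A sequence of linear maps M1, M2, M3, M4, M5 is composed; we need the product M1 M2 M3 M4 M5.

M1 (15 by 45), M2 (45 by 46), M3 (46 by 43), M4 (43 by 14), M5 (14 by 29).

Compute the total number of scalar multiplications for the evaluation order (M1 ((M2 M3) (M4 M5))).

(M2 M3): 45×46 by 46×43 → 45×43, cost 45·46·43 = 89010
(M4 M5): 43×14 by 14×29 → 43×29, cost 43·14·29 = 17458
((M2 M3) (M4 M5)): 45×43 by 43×29 → 45×29, cost 45·43·29 = 56115; cumulative 162583
(M1 ((M2 M3) (M4 M5))): 15×45 by 45×29 → 15×29, cost 15·45·29 = 19575; cumulative 182158
Total: 182158 scalar multiplications.

182158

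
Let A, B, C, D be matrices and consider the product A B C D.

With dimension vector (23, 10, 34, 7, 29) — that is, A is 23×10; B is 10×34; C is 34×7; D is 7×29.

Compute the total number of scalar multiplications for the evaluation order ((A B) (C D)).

(A B): 23×10 by 10×34 → 23×34, cost 23·10·34 = 7820
(C D): 34×7 by 7×29 → 34×29, cost 34·7·29 = 6902
((A B) (C D)): 23×34 by 34×29 → 23×29, cost 23·34·29 = 22678; cumulative 37400
Total: 37400 scalar multiplications.

37400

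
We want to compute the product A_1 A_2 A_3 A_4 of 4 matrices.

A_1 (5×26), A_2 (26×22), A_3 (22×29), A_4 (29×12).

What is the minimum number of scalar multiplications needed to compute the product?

Adjacent pairs: A_1A_2 = 5·26·22 = 2860; A_2A_3 = 26·22·29 = 16588; A_3A_4 = 22·29·12 = 7656.
Length 3: A_1..A_3: k=1: 0+16588+5·26·29=20358; k=2: 2860+0+5·22·29=6050 → min 6050 | A_2..A_4: k=2: 0+7656+26·22·12=14520; k=3: 16588+0+26·29·12=25636 → min 14520.
Length 4: A_1..A_4: k=1: 0+14520+5·26·12=16080; k=2: 2860+7656+5·22·12=11836; k=3: 6050+0+5·29·12=7790 → min 7790.
Optimal order: (((A_1 A_2) A_3) A_4) with cost 7790.

7790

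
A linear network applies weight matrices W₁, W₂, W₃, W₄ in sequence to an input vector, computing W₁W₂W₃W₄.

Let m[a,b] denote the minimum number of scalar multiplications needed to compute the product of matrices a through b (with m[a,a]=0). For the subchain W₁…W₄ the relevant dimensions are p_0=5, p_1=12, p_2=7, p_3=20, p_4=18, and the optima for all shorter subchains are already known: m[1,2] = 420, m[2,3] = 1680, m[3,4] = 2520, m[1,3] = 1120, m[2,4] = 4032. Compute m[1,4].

2920

m[1,4] = min over k∈[1,3] of m[1,k]+m[k+1,4]+p_{0}·p_k·p_{4}.
k=1: 0 + 4032 + 5·12·18 = 5112; k=2: 420 + 2520 + 5·7·18 = 3570; k=3: 1120 + 0 + 5·20·18 = 2920.
Minimum: 2920 at k=3.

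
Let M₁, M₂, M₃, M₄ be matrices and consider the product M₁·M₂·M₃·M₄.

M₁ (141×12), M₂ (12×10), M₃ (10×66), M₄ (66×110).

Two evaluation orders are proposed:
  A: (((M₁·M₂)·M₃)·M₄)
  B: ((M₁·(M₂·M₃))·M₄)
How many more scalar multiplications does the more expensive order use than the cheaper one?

Order A = (((M₁·M₂)·M₃)·M₄): (M₁·M₂): 141×12 by 12×10 → 141×10, cost 141·12·10 = 16920; ((M₁·M₂)·M₃): 141×10 by 10×66 → 141×66, cost 141·10·66 = 93060; cumulative 109980; (((M₁·M₂)·M₃)·M₄): 141×66 by 66×110 → 141×110, cost 141·66·110 = 1023660; cumulative 1133640. Total 1133640.
Order B = ((M₁·(M₂·M₃))·M₄): (M₂·M₃): 12×10 by 10×66 → 12×66, cost 12·10·66 = 7920; (M₁·(M₂·M₃)): 141×12 by 12×66 → 141×66, cost 141·12·66 = 111672; cumulative 119592; ((M₁·(M₂·M₃))·M₄): 141×66 by 66×110 → 141×110, cost 141·66·110 = 1023660; cumulative 1143252. Total 1143252.
Difference: |1133640 − 1143252| = 9612.

9612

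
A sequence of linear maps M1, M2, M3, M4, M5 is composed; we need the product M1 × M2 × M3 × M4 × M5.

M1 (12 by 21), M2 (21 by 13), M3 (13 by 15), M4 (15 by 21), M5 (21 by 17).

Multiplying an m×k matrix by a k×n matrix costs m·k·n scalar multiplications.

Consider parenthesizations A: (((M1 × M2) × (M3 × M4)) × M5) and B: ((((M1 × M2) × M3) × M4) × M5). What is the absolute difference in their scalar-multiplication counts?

1251

Order A = (((M1 × M2) × (M3 × M4)) × M5): (M1 × M2): 12×21 by 21×13 → 12×13, cost 12·21·13 = 3276; (M3 × M4): 13×15 by 15×21 → 13×21, cost 13·15·21 = 4095; ((M1 × M2) × (M3 × M4)): 12×13 by 13×21 → 12×21, cost 12·13·21 = 3276; cumulative 10647; (((M1 × M2) × (M3 × M4)) × M5): 12×21 by 21×17 → 12×17, cost 12·21·17 = 4284; cumulative 14931. Total 14931.
Order B = ((((M1 × M2) × M3) × M4) × M5): (M1 × M2): 12×21 by 21×13 → 12×13, cost 12·21·13 = 3276; ((M1 × M2) × M3): 12×13 by 13×15 → 12×15, cost 12·13·15 = 2340; cumulative 5616; (((M1 × M2) × M3) × M4): 12×15 by 15×21 → 12×21, cost 12·15·21 = 3780; cumulative 9396; ((((M1 × M2) × M3) × M4) × M5): 12×21 by 21×17 → 12×17, cost 12·21·17 = 4284; cumulative 13680. Total 13680.
Difference: |14931 − 13680| = 1251.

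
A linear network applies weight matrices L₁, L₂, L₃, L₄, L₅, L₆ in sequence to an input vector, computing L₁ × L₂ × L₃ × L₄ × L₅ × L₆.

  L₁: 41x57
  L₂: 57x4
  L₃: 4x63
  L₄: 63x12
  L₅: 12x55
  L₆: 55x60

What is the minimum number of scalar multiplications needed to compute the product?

38052

Adjacent pairs: L₁L₂ = 41·57·4 = 9348; L₂L₃ = 57·4·63 = 14364; L₃L₄ = 4·63·12 = 3024; L₄L₅ = 63·12·55 = 41580; L₅L₆ = 12·55·60 = 39600.
Length 3: L₁..L₃: k=1: 0+14364+41·57·63=161595; k=2: 9348+0+41·4·63=19680 → min 19680 | L₂..L₄: k=2: 0+3024+57·4·12=5760; k=3: 14364+0+57·63·12=57456 → min 5760 | L₃..L₅: k=3: 0+41580+4·63·55=55440; k=4: 3024+0+4·12·55=5664 → min 5664 | L₄..L₆: k=4: 0+39600+63·12·60=84960; k=5: 41580+0+63·55·60=249480 → min 84960.
Length 4: L₁..L₄: k=1: 0+5760+41·57·12=33804; k=2: 9348+3024+41·4·12=14340; k=3: 19680+0+41·63·12=50676 → min 14340 | L₂..L₅: k=2: 0+5664+57·4·55=18204; k=3: 14364+41580+57·63·55=253449; k=4: 5760+0+57·12·55=43380 → min 18204 | L₃..L₆: k=3: 0+84960+4·63·60=100080; k=4: 3024+39600+4·12·60=45504; k=5: 5664+0+4·55·60=18864 → min 18864.
Length 5: L₁..L₅: k=1: 0+18204+41·57·55=146739; k=2: 9348+5664+41·4·55=24032; k=3: 19680+41580+41·63·55=203325; k=4: 14340+0+41·12·55=41400 → min 24032 | L₂..L₆: k=2: 0+18864+57·4·60=32544; k=3: 14364+84960+57·63·60=314784; k=4: 5760+39600+57·12·60=86400; k=5: 18204+0+57·55·60=206304 → min 32544.
Length 6: L₁..L₆: k=1: 0+32544+41·57·60=172764; k=2: 9348+18864+41·4·60=38052; k=3: 19680+84960+41·63·60=259620; k=4: 14340+39600+41·12·60=83460; k=5: 24032+0+41·55·60=159332 → min 38052.
Optimal order: ((L₁ × L₂) × (((L₃ × L₄) × L₅) × L₆)) with cost 38052.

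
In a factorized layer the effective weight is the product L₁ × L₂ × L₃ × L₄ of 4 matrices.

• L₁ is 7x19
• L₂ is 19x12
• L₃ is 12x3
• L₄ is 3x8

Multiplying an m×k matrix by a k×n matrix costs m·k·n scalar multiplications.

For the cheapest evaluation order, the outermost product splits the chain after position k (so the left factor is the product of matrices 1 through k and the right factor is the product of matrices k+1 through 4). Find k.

Adjacent pairs: L₁L₂ = 7·19·12 = 1596; L₂L₃ = 19·12·3 = 684; L₃L₄ = 12·3·8 = 288.
Length 3: L₁..L₃: k=1: 0+684+7·19·3=1083; k=2: 1596+0+7·12·3=1848 → min 1083 | L₂..L₄: k=2: 0+288+19·12·8=2112; k=3: 684+0+19·3·8=1140 → min 1140.
Top-level splits: k=1: (L₁..L₁)·(L₂..L₄) → 0+1140+7·19·8 = 2204; k=2: (L₁..L₂)·(L₃..L₄) → 1596+288+7·12·8 = 2556; k=3: (L₁..L₃)·(L₄..L₄) → 1083+0+7·3·8 = 1251.
Best split is after L₃, i.e. k = 3.

3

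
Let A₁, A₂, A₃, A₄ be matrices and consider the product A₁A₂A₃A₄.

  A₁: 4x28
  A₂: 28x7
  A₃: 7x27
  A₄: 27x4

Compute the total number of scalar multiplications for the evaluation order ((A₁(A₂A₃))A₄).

(A₂A₃): 28×7 by 7×27 → 28×27, cost 28·7·27 = 5292
(A₁(A₂A₃)): 4×28 by 28×27 → 4×27, cost 4·28·27 = 3024; cumulative 8316
((A₁(A₂A₃))A₄): 4×27 by 27×4 → 4×4, cost 4·27·4 = 432; cumulative 8748
Total: 8748 scalar multiplications.

8748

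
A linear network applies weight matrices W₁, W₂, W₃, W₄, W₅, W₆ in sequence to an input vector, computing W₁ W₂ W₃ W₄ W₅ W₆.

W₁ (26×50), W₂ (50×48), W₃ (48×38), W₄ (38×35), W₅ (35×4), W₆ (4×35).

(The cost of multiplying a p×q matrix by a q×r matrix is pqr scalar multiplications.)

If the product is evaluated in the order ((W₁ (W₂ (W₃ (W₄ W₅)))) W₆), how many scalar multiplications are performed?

(W₄ W₅): 38×35 by 35×4 → 38×4, cost 38·35·4 = 5320
(W₃ (W₄ W₅)): 48×38 by 38×4 → 48×4, cost 48·38·4 = 7296; cumulative 12616
(W₂ (W₃ (W₄ W₅))): 50×48 by 48×4 → 50×4, cost 50·48·4 = 9600; cumulative 22216
(W₁ (W₂ (W₃ (W₄ W₅)))): 26×50 by 50×4 → 26×4, cost 26·50·4 = 5200; cumulative 27416
((W₁ (W₂ (W₃ (W₄ W₅)))) W₆): 26×4 by 4×35 → 26×35, cost 26·4·35 = 3640; cumulative 31056
Total: 31056 scalar multiplications.

31056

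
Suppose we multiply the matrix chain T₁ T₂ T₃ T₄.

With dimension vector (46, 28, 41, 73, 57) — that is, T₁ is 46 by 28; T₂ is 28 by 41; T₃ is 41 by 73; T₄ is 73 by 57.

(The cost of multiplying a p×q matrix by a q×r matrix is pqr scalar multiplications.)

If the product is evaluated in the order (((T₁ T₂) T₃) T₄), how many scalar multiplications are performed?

(T₁ T₂): 46×28 by 28×41 → 46×41, cost 46·28·41 = 52808
((T₁ T₂) T₃): 46×41 by 41×73 → 46×73, cost 46·41·73 = 137678; cumulative 190486
(((T₁ T₂) T₃) T₄): 46×73 by 73×57 → 46×57, cost 46·73·57 = 191406; cumulative 381892
Total: 381892 scalar multiplications.

381892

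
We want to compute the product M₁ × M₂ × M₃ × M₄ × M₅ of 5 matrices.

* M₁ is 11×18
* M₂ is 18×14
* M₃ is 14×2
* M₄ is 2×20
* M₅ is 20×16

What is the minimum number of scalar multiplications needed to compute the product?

Adjacent pairs: M₁M₂ = 11·18·14 = 2772; M₂M₃ = 18·14·2 = 504; M₃M₄ = 14·2·20 = 560; M₄M₅ = 2·20·16 = 640.
Length 3: M₁..M₃: k=1: 0+504+11·18·2=900; k=2: 2772+0+11·14·2=3080 → min 900 | M₂..M₄: k=2: 0+560+18·14·20=5600; k=3: 504+0+18·2·20=1224 → min 1224 | M₃..M₅: k=3: 0+640+14·2·16=1088; k=4: 560+0+14·20·16=5040 → min 1088.
Length 4: M₁..M₄: k=1: 0+1224+11·18·20=5184; k=2: 2772+560+11·14·20=6412; k=3: 900+0+11·2·20=1340 → min 1340 | M₂..M₅: k=2: 0+1088+18·14·16=5120; k=3: 504+640+18·2·16=1720; k=4: 1224+0+18·20·16=6984 → min 1720.
Length 5: M₁..M₅: k=1: 0+1720+11·18·16=4888; k=2: 2772+1088+11·14·16=6324; k=3: 900+640+11·2·16=1892; k=4: 1340+0+11·20·16=4860 → min 1892.
Optimal order: ((M₁ × (M₂ × M₃)) × (M₄ × M₅)) with cost 1892.

1892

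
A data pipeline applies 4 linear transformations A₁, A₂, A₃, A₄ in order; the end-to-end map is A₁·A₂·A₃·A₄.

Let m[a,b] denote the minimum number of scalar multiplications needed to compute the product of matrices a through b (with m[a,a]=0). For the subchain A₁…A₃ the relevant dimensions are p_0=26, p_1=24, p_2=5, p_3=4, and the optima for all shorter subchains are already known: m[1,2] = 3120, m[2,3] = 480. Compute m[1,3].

m[1,3] = min over k∈[1,2] of m[1,k]+m[k+1,3]+p_{0}·p_k·p_{3}.
k=1: 0 + 480 + 26·24·4 = 2976; k=2: 3120 + 0 + 26·5·4 = 3640.
Minimum: 2976 at k=1.

2976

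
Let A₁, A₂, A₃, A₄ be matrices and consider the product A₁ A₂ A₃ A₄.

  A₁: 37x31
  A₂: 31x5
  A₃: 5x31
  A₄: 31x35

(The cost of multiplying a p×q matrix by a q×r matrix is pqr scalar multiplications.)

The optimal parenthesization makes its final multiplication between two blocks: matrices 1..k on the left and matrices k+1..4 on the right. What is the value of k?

2

Adjacent pairs: A₁A₂ = 37·31·5 = 5735; A₂A₃ = 31·5·31 = 4805; A₃A₄ = 5·31·35 = 5425.
Length 3: A₁..A₃: k=1: 0+4805+37·31·31=40362; k=2: 5735+0+37·5·31=11470 → min 11470 | A₂..A₄: k=2: 0+5425+31·5·35=10850; k=3: 4805+0+31·31·35=38440 → min 10850.
Top-level splits: k=1: (A₁..A₁)·(A₂..A₄) → 0+10850+37·31·35 = 50995; k=2: (A₁..A₂)·(A₃..A₄) → 5735+5425+37·5·35 = 17635; k=3: (A₁..A₃)·(A₄..A₄) → 11470+0+37·31·35 = 51615.
Best split is after A₂, i.e. k = 2.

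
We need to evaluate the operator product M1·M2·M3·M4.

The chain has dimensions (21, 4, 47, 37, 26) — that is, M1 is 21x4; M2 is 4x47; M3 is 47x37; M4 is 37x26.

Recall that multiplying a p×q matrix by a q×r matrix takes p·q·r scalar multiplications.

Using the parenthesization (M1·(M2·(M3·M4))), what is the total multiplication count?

(M3·M4): 47×37 by 37×26 → 47×26, cost 47·37·26 = 45214
(M2·(M3·M4)): 4×47 by 47×26 → 4×26, cost 4·47·26 = 4888; cumulative 50102
(M1·(M2·(M3·M4))): 21×4 by 4×26 → 21×26, cost 21·4·26 = 2184; cumulative 52286
Total: 52286 scalar multiplications.

52286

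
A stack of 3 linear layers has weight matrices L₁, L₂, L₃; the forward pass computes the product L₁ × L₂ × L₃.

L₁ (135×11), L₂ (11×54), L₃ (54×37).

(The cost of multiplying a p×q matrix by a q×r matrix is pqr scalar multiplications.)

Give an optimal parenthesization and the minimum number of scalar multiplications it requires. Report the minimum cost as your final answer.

(L₁ × (L₂ × L₃)): cost 76923.
((L₁ × L₂) × L₃): cost 349920.
Optimal: (L₁ × (L₂ × L₃)) with cost 76923.

76923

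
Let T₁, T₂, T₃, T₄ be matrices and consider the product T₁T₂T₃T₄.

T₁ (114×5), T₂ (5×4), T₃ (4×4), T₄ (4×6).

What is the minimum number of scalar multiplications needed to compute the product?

3620

Adjacent pairs: T₁T₂ = 114·5·4 = 2280; T₂T₃ = 5·4·4 = 80; T₃T₄ = 4·4·6 = 96.
Length 3: T₁..T₃: k=1: 0+80+114·5·4=2360; k=2: 2280+0+114·4·4=4104 → min 2360 | T₂..T₄: k=2: 0+96+5·4·6=216; k=3: 80+0+5·4·6=200 → min 200.
Length 4: T₁..T₄: k=1: 0+200+114·5·6=3620; k=2: 2280+96+114·4·6=5112; k=3: 2360+0+114·4·6=5096 → min 3620.
Optimal order: (T₁((T₂T₃)T₄)) with cost 3620.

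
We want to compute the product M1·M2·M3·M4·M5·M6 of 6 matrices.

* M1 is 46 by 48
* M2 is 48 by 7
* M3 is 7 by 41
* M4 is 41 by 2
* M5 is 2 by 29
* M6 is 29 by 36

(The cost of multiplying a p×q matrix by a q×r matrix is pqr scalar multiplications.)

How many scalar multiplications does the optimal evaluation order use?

11062

Adjacent pairs: M1M2 = 46·48·7 = 15456; M2M3 = 48·7·41 = 13776; M3M4 = 7·41·2 = 574; M4M5 = 41·2·29 = 2378; M5M6 = 2·29·36 = 2088.
Length 3: M1..M3: k=1: 0+13776+46·48·41=104304; k=2: 15456+0+46·7·41=28658 → min 28658 | M2..M4: k=2: 0+574+48·7·2=1246; k=3: 13776+0+48·41·2=17712 → min 1246 | M3..M5: k=3: 0+2378+7·41·29=10701; k=4: 574+0+7·2·29=980 → min 980 | M4..M6: k=4: 0+2088+41·2·36=5040; k=5: 2378+0+41·29·36=45182 → min 5040.
Length 4: M1..M4: k=1: 0+1246+46·48·2=5662; k=2: 15456+574+46·7·2=16674; k=3: 28658+0+46·41·2=32430 → min 5662 | M2..M5: k=2: 0+980+48·7·29=10724; k=3: 13776+2378+48·41·29=73226; k=4: 1246+0+48·2·29=4030 → min 4030 | M3..M6: k=3: 0+5040+7·41·36=15372; k=4: 574+2088+7·2·36=3166; k=5: 980+0+7·29·36=8288 → min 3166.
Length 5: M1..M5: k=1: 0+4030+46·48·29=68062; k=2: 15456+980+46·7·29=25774; k=3: 28658+2378+46·41·29=85730; k=4: 5662+0+46·2·29=8330 → min 8330 | M2..M6: k=2: 0+3166+48·7·36=15262; k=3: 13776+5040+48·41·36=89664; k=4: 1246+2088+48·2·36=6790; k=5: 4030+0+48·29·36=54142 → min 6790.
Length 6: M1..M6: k=1: 0+6790+46·48·36=86278; k=2: 15456+3166+46·7·36=30214; k=3: 28658+5040+46·41·36=101594; k=4: 5662+2088+46·2·36=11062; k=5: 8330+0+46·29·36=56354 → min 11062.
Optimal order: ((M1·(M2·(M3·M4)))·(M5·M6)) with cost 11062.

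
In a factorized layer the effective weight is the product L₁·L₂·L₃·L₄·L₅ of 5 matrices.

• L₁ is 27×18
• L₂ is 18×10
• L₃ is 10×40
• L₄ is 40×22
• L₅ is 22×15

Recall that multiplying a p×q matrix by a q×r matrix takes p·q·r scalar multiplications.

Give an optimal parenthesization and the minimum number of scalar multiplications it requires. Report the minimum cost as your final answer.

Adjacent pairs: L₁L₂ = 27·18·10 = 4860; L₂L₃ = 18·10·40 = 7200; L₃L₄ = 10·40·22 = 8800; L₄L₅ = 40·22·15 = 13200.
Length 3: L₁..L₃: k=1: 0+7200+27·18·40=26640; k=2: 4860+0+27·10·40=15660 → min 15660 | L₂..L₄: k=2: 0+8800+18·10·22=12760; k=3: 7200+0+18·40·22=23040 → min 12760 | L₃..L₅: k=3: 0+13200+10·40·15=19200; k=4: 8800+0+10·22·15=12100 → min 12100.
Length 4: L₁..L₄: k=1: 0+12760+27·18·22=23452; k=2: 4860+8800+27·10·22=19600; k=3: 15660+0+27·40·22=39420 → min 19600 | L₂..L₅: k=2: 0+12100+18·10·15=14800; k=3: 7200+13200+18·40·15=31200; k=4: 12760+0+18·22·15=18700 → min 14800.
Length 5: L₁..L₅: k=1: 0+14800+27·18·15=22090; k=2: 4860+12100+27·10·15=21010; k=3: 15660+13200+27·40·15=45060; k=4: 19600+0+27·22·15=28510 → min 21010.
Optimal parenthesization: ((L₁·L₂)·((L₃·L₄)·L₅)) with cost 21010.

21010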